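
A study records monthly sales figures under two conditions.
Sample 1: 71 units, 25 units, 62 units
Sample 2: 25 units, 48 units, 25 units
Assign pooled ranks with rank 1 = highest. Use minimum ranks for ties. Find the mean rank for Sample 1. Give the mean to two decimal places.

Sorted (descending): 71, 62, 48, 25, 25, 25
The 3 values of 25 occupy positions 4–6 → each gets rank 4.
Sample 1 values → pooled ranks: 71→1, 25→4, 62→2
Mean rank = (1 + 4 + 2) / 3 = 2.33

2.33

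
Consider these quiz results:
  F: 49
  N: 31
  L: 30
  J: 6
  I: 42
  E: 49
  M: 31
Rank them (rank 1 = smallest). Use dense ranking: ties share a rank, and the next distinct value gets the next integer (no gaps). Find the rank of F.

5

Sorted (ascending): 6, 30, 31, 31, 42, 49, 49
The 2 values of 31 share dense rank 3.
The 2 values of 49 share dense rank 5.
Remaining distinct values take the next consecutive integers.
F has value 49 → rank 5.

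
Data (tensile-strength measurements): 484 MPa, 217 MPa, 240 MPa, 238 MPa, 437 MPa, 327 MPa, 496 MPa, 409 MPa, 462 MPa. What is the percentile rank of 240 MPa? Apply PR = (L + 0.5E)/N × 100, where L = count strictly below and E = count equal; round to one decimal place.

N = 9.
Strictly below 240: 2. Equal to 240: 1.
PR = (2 + 0.5·1)/9 × 100 = 27.8

27.8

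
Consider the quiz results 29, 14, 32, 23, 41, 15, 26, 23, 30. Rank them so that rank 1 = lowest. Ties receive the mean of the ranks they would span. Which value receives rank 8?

32

Sorted (ascending): 14, 15, 23, 23, 26, 29, 30, 32, 41
The 2 values of 23 occupy positions 3–4 → average rank (3+4)/2 = 3.5.
Rank 8 → value 32.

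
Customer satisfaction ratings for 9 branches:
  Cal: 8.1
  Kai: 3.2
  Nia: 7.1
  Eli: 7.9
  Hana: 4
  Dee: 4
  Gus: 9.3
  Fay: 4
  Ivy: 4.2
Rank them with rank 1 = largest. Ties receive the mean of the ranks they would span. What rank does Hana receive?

Sorted (descending): 9.3, 8.1, 7.9, 7.1, 4.2, 4, 4, 4, 3.2
The 3 values of 4 occupy positions 6–8 → average rank 7.
Hana has value 4 → rank 7.

7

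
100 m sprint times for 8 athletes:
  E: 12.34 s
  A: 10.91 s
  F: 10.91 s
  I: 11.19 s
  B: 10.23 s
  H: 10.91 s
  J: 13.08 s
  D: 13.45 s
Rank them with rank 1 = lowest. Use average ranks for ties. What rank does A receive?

Sorted (ascending): 10.23, 10.91, 10.91, 10.91, 11.19, 12.34, 13.08, 13.45
The 3 values of 10.91 occupy positions 2–4 → average rank 3.
A has value 10.91 s → rank 3.

3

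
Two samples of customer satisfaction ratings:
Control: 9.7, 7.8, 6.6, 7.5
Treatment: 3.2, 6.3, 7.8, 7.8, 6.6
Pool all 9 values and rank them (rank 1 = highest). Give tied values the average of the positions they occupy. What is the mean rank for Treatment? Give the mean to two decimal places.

5.90

Sorted (descending): 9.7, 7.8, 7.8, 7.8, 7.5, 6.6, 6.6, 6.3, 3.2
The 3 values of 7.8 occupy positions 2–4 → average rank 3.
The 2 values of 6.6 occupy positions 6–7 → average rank (6+7)/2 = 6.5.
Treatment values → pooled ranks: 3.2→9, 6.3→8, 7.8→3, 7.8→3, 6.6→6.5
Mean rank = (9 + 8 + 3 + 3 + 6.5) / 5 = 5.90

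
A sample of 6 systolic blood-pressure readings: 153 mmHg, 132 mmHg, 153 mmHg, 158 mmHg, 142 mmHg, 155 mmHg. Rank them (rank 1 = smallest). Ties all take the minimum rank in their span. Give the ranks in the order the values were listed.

Sorted (ascending): 132, 142, 153, 153, 155, 158
The 2 values of 153 occupy positions 3–4 → each gets rank 3.

3, 1, 3, 6, 2, 5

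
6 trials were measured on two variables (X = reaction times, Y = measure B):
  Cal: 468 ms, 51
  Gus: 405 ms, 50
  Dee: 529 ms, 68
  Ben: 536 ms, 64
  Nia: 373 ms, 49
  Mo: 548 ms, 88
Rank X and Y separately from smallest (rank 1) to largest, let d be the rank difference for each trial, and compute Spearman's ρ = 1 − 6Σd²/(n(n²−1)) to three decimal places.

Ranks of variable 1: 3, 2, 4, 5, 1, 6
Ranks of variable 2: 3, 2, 5, 4, 1, 6
d = r₁ − r₂: 0, 0, -1, 1, 0, 0
d²: 0, 0, 1, 1, 0, 0; Σd² = 2
ρ = 1 − 6·2/(6·35) = 1 − 12/210 = 0.943

0.943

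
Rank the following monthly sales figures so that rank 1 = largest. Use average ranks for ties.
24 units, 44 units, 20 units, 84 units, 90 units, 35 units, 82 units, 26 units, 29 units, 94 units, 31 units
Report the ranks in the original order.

Sorted (descending): 94, 90, 84, 82, 44, 35, 31, 29, 26, 24, 20
No ties — each value takes its position as its rank.

10, 5, 11, 3, 2, 6, 4, 9, 8, 1, 7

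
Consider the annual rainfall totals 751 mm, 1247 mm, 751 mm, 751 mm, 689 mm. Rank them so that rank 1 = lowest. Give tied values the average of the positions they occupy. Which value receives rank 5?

1247

Sorted (ascending): 689, 751, 751, 751, 1247
The 3 values of 751 occupy positions 2–4 → average rank 3.
Rank 5 → value 1247.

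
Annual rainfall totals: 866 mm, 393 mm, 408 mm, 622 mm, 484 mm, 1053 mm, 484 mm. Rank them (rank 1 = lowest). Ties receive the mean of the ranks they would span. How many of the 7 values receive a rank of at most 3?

Sorted (ascending): 393, 408, 484, 484, 622, 866, 1053
The 2 values of 484 occupy positions 3–4 → average rank (3+4)/2 = 3.5.
Ranks ≤ 3: {1, 2} → 2 values.

2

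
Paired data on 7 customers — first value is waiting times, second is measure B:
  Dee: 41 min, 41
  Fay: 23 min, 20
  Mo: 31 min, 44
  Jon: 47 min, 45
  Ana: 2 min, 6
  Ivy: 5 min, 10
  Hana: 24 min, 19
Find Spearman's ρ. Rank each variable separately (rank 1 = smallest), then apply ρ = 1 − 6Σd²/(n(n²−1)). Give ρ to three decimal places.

0.929

Ranks of variable 1: 6, 3, 5, 7, 1, 2, 4
Ranks of variable 2: 5, 4, 6, 7, 1, 2, 3
d = r₁ − r₂: 1, -1, -1, 0, 0, 0, 1
d²: 1, 1, 1, 0, 0, 0, 1; Σd² = 4
ρ = 1 − 6·4/(7·48) = 1 − 24/336 = 0.929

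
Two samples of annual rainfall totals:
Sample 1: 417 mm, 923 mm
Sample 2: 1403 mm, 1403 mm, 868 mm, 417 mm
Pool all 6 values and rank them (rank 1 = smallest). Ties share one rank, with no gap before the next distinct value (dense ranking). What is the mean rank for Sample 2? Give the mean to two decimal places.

2.75

Sorted (ascending): 417, 417, 868, 923, 1403, 1403
The 2 values of 417 share dense rank 1.
The 2 values of 1403 share dense rank 4.
Remaining distinct values take the next consecutive integers.
Sample 2 values → pooled ranks: 1403→4, 1403→4, 868→2, 417→1
Mean rank = (4 + 4 + 2 + 1) / 4 = 2.75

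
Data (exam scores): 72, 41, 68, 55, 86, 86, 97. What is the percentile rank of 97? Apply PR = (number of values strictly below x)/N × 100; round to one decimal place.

N = 7.
Strictly below 97: 6. Equal to 97: 1.
PR = 6/7 × 100 = 85.7

85.7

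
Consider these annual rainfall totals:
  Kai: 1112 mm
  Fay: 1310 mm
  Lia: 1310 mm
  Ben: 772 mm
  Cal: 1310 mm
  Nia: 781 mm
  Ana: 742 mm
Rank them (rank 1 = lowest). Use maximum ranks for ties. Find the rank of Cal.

7

Sorted (ascending): 742, 772, 781, 1112, 1310, 1310, 1310
The 3 values of 1310 occupy positions 5–7 → each gets rank 7.
Cal has value 1310 mm → rank 7.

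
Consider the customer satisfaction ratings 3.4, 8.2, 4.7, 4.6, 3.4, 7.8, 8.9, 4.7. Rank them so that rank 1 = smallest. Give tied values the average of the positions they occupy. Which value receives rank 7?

8.2

Sorted (ascending): 3.4, 3.4, 4.6, 4.7, 4.7, 7.8, 8.2, 8.9
The 2 values of 3.4 occupy positions 1–2 → average rank (1+2)/2 = 1.5.
The 2 values of 4.7 occupy positions 4–5 → average rank (4+5)/2 = 4.5.
Rank 7 → value 8.2.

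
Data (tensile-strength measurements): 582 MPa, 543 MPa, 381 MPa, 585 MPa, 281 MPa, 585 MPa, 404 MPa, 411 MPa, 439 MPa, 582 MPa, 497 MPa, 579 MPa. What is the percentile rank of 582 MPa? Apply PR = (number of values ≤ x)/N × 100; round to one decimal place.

83.3

N = 12.
Strictly below 582: 8. Equal to 582: 2.
PR = 10/12 × 100 = 83.3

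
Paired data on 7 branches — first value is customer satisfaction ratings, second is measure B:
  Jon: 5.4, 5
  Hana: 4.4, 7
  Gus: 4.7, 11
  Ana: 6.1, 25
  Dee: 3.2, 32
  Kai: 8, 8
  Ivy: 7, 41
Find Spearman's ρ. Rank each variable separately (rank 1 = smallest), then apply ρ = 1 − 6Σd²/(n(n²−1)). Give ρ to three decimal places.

0.071

Ranks of variable 1: 4, 2, 3, 5, 1, 7, 6
Ranks of variable 2: 1, 2, 4, 5, 6, 3, 7
d = r₁ − r₂: 3, 0, -1, 0, -5, 4, -1
d²: 9, 0, 1, 0, 25, 16, 1; Σd² = 52
ρ = 1 − 6·52/(7·48) = 1 − 312/336 = 0.071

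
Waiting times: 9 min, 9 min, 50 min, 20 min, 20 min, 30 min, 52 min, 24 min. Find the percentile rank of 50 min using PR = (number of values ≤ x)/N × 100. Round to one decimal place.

N = 8.
Strictly below 50: 6. Equal to 50: 1.
PR = 7/8 × 100 = 87.5

87.5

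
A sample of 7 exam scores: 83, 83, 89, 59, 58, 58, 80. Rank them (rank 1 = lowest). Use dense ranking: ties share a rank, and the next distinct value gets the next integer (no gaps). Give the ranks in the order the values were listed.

4, 4, 5, 2, 1, 1, 3

Sorted (ascending): 58, 58, 59, 80, 83, 83, 89
The 2 values of 58 share dense rank 1.
The 2 values of 83 share dense rank 4.
Remaining distinct values take the next consecutive integers.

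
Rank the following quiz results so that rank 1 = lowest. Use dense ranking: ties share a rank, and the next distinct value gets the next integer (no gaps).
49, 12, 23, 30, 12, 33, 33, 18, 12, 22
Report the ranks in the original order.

7, 1, 4, 5, 1, 6, 6, 2, 1, 3

Sorted (ascending): 12, 12, 12, 18, 22, 23, 30, 33, 33, 49
The 3 values of 12 share dense rank 1.
The 2 values of 33 share dense rank 6.
Remaining distinct values take the next consecutive integers.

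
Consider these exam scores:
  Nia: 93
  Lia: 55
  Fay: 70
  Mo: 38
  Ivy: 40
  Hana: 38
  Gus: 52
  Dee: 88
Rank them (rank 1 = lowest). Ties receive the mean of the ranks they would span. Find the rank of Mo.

1.5

Sorted (ascending): 38, 38, 40, 52, 55, 70, 88, 93
The 2 values of 38 occupy positions 1–2 → average rank (1+2)/2 = 1.5.
Mo has value 38 → rank 1.5.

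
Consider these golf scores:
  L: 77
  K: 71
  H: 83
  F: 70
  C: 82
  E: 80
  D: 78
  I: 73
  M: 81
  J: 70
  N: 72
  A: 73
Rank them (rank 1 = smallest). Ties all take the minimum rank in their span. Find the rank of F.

1

Sorted (ascending): 70, 70, 71, 72, 73, 73, 77, 78, 80, 81, 82, 83
The 2 values of 70 occupy positions 1–2 → each gets rank 1.
The 2 values of 73 occupy positions 5–6 → each gets rank 5.
F has value 70 → rank 1.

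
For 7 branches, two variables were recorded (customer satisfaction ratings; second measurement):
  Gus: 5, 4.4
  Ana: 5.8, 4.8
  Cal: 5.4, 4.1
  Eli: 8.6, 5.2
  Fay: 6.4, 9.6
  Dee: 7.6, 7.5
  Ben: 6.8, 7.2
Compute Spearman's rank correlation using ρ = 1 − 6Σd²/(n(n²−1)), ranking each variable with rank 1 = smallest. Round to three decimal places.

Ranks of variable 1: 1, 3, 2, 7, 4, 6, 5
Ranks of variable 2: 2, 3, 1, 4, 7, 6, 5
d = r₁ − r₂: -1, 0, 1, 3, -3, 0, 0
d²: 1, 0, 1, 9, 9, 0, 0; Σd² = 20
ρ = 1 − 6·20/(7·48) = 1 − 120/336 = 0.643

0.643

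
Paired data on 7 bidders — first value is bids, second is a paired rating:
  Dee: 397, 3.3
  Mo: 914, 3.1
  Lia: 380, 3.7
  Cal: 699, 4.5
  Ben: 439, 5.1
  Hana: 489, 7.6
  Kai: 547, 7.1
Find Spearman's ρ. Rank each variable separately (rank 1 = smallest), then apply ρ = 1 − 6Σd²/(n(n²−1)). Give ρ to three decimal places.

-0.036

Ranks of variable 1: 2, 7, 1, 6, 3, 4, 5
Ranks of variable 2: 2, 1, 3, 4, 5, 7, 6
d = r₁ − r₂: 0, 6, -2, 2, -2, -3, -1
d²: 0, 36, 4, 4, 4, 9, 1; Σd² = 58
ρ = 1 − 6·58/(7·48) = 1 − 348/336 = -0.036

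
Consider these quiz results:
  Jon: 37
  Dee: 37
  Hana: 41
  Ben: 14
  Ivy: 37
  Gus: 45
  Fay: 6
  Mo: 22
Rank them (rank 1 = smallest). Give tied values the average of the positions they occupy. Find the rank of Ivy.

Sorted (ascending): 6, 14, 22, 37, 37, 37, 41, 45
The 3 values of 37 occupy positions 4–6 → average rank 5.
Ivy has value 37 → rank 5.

5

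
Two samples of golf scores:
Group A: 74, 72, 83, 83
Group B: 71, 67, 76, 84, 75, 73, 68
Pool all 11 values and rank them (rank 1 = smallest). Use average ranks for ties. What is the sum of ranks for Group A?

29

Sorted (ascending): 67, 68, 71, 72, 73, 74, 75, 76, 83, 83, 84
The 2 values of 83 occupy positions 9–10 → average rank (9+10)/2 = 9.5.
Group A values → pooled ranks: 74→6, 72→4, 83→9.5, 83→9.5
Rank sum = 6 + 4 + 9.5 + 9.5 = 29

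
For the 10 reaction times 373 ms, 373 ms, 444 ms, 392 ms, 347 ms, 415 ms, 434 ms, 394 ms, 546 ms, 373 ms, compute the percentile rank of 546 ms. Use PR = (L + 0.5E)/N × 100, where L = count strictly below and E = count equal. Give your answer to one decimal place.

N = 10.
Strictly below 546: 9. Equal to 546: 1.
PR = (9 + 0.5·1)/10 × 100 = 95.0

95.0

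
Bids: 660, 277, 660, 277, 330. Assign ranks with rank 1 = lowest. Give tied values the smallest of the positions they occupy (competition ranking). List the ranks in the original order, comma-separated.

Sorted (ascending): 277, 277, 330, 660, 660
The 2 values of 277 occupy positions 1–2 → each gets rank 1.
The 2 values of 660 occupy positions 4–5 → each gets rank 4.

4, 1, 4, 1, 3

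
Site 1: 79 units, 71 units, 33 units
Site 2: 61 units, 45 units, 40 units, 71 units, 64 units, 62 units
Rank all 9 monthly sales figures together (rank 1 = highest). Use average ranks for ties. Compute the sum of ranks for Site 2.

Sorted (descending): 79, 71, 71, 64, 62, 61, 45, 40, 33
The 2 values of 71 occupy positions 2–3 → average rank (2+3)/2 = 2.5.
Site 2 values → pooled ranks: 61→6, 45→7, 40→8, 71→2.5, 64→4, 62→5
Rank sum = 6 + 7 + 8 + 2.5 + 4 + 5 = 32.5

32.5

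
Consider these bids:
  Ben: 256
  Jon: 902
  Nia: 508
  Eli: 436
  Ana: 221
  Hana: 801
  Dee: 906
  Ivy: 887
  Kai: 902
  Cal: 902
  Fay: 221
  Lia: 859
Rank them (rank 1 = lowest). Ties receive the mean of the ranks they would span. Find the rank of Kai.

10

Sorted (ascending): 221, 221, 256, 436, 508, 801, 859, 887, 902, 902, 902, 906
The 2 values of 221 occupy positions 1–2 → average rank (1+2)/2 = 1.5.
The 3 values of 902 occupy positions 9–11 → average rank 10.
Kai has value 902 → rank 10.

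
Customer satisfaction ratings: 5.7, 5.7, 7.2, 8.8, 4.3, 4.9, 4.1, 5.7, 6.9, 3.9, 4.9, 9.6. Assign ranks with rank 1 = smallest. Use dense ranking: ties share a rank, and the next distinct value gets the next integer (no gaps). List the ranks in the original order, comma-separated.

Sorted (ascending): 3.9, 4.1, 4.3, 4.9, 4.9, 5.7, 5.7, 5.7, 6.9, 7.2, 8.8, 9.6
The 2 values of 4.9 share dense rank 4.
The 3 values of 5.7 share dense rank 5.
Remaining distinct values take the next consecutive integers.

5, 5, 7, 8, 3, 4, 2, 5, 6, 1, 4, 9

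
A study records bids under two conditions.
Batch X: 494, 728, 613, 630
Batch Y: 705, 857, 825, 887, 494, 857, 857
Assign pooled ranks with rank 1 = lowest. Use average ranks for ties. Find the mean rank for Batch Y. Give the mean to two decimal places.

Sorted (ascending): 494, 494, 613, 630, 705, 728, 825, 857, 857, 857, 887
The 2 values of 494 occupy positions 1–2 → average rank (1+2)/2 = 1.5.
The 3 values of 857 occupy positions 8–10 → average rank 9.
Batch Y values → pooled ranks: 705→5, 857→9, 825→7, 887→11, 494→1.5, 857→9, 857→9
Mean rank = (5 + 9 + 7 + 11 + 1.5 + 9 + 9) / 7 = 7.36

7.36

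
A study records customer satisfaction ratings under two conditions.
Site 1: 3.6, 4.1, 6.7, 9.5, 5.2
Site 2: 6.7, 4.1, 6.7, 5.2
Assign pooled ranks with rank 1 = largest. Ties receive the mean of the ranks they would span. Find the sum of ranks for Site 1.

26

Sorted (descending): 9.5, 6.7, 6.7, 6.7, 5.2, 5.2, 4.1, 4.1, 3.6
The 3 values of 6.7 occupy positions 2–4 → average rank 3.
The 2 values of 5.2 occupy positions 5–6 → average rank (5+6)/2 = 5.5.
The 2 values of 4.1 occupy positions 7–8 → average rank (7+8)/2 = 7.5.
Site 1 values → pooled ranks: 3.6→9, 4.1→7.5, 6.7→3, 9.5→1, 5.2→5.5
Rank sum = 9 + 7.5 + 3 + 1 + 5.5 = 26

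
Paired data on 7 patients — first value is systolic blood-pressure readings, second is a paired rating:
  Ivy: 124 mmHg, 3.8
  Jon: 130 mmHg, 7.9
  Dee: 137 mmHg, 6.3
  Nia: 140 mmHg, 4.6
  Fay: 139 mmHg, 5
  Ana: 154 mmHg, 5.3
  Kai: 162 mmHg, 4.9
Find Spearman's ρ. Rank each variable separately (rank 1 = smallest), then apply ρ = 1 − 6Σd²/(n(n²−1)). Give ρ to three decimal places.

-0.071

Ranks of variable 1: 1, 2, 3, 5, 4, 6, 7
Ranks of variable 2: 1, 7, 6, 2, 4, 5, 3
d = r₁ − r₂: 0, -5, -3, 3, 0, 1, 4
d²: 0, 25, 9, 9, 0, 1, 16; Σd² = 60
ρ = 1 − 6·60/(7·48) = 1 − 360/336 = -0.071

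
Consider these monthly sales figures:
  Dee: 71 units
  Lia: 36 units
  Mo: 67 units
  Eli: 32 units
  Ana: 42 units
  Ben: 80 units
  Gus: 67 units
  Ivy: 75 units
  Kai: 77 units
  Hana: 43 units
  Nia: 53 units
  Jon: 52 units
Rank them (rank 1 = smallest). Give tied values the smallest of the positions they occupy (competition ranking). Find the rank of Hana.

Sorted (ascending): 32, 36, 42, 43, 52, 53, 67, 67, 71, 75, 77, 80
The 2 values of 67 occupy positions 7–8 → each gets rank 7.
Hana has value 43 units → rank 4.

4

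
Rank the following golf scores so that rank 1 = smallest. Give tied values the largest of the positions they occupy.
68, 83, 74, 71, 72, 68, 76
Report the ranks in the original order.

2, 7, 5, 3, 4, 2, 6

Sorted (ascending): 68, 68, 71, 72, 74, 76, 83
The 2 values of 68 occupy positions 1–2 → each gets rank 2.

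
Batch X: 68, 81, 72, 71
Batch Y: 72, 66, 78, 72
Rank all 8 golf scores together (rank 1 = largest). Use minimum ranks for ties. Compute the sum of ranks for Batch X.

17

Sorted (descending): 81, 78, 72, 72, 72, 71, 68, 66
The 3 values of 72 occupy positions 3–5 → each gets rank 3.
Batch X values → pooled ranks: 68→7, 81→1, 72→3, 71→6
Rank sum = 7 + 1 + 3 + 6 = 17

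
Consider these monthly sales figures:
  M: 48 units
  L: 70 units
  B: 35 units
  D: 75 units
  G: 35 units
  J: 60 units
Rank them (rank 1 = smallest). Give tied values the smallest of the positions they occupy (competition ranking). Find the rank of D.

Sorted (ascending): 35, 35, 48, 60, 70, 75
The 2 values of 35 occupy positions 1–2 → each gets rank 1.
D has value 75 units → rank 6.

6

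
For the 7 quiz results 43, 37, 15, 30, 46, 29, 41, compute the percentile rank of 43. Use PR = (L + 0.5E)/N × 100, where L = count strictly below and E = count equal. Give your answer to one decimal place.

N = 7.
Strictly below 43: 5. Equal to 43: 1.
PR = (5 + 0.5·1)/7 × 100 = 78.6

78.6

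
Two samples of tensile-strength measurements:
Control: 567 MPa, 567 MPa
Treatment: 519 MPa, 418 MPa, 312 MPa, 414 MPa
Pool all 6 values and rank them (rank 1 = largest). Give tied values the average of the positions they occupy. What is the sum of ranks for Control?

Sorted (descending): 567, 567, 519, 418, 414, 312
The 2 values of 567 occupy positions 1–2 → average rank (1+2)/2 = 1.5.
Control values → pooled ranks: 567→1.5, 567→1.5
Rank sum = 1.5 + 1.5 = 3

3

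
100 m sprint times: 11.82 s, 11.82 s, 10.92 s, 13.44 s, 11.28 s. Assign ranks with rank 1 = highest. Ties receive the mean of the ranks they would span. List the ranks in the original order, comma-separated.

2.5, 2.5, 5, 1, 4

Sorted (descending): 13.44, 11.82, 11.82, 11.28, 10.92
The 2 values of 11.82 occupy positions 2–3 → average rank (2+3)/2 = 2.5.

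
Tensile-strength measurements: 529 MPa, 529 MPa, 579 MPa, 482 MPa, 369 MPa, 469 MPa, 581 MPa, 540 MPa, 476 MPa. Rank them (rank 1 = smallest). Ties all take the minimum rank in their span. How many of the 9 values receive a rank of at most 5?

Sorted (ascending): 369, 469, 476, 482, 529, 529, 540, 579, 581
The 2 values of 529 occupy positions 5–6 → each gets rank 5.
Ranks ≤ 5: {1, 2, 3, 4, 5, 5} → 6 values.

6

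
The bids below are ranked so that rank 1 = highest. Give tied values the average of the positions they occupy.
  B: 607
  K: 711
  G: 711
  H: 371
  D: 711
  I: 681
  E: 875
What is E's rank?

1

Sorted (descending): 875, 711, 711, 711, 681, 607, 371
The 3 values of 711 occupy positions 2–4 → average rank 3.
E has value 875 → rank 1.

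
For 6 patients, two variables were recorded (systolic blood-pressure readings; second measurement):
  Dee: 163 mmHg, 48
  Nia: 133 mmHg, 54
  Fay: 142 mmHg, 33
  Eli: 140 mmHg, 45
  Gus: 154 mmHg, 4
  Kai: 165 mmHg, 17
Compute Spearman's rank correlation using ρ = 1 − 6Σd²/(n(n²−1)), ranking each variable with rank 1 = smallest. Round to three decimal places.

-0.543

Ranks of variable 1: 5, 1, 3, 2, 4, 6
Ranks of variable 2: 5, 6, 3, 4, 1, 2
d = r₁ − r₂: 0, -5, 0, -2, 3, 4
d²: 0, 25, 0, 4, 9, 16; Σd² = 54
ρ = 1 − 6·54/(6·35) = 1 − 324/210 = -0.543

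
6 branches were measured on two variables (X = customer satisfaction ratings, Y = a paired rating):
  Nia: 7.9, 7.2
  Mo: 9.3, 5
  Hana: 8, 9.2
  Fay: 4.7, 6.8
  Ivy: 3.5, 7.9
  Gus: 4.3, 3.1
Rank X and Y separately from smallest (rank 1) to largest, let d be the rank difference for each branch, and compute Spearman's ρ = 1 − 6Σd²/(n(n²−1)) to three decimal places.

Ranks of variable 1: 4, 6, 5, 3, 1, 2
Ranks of variable 2: 4, 2, 6, 3, 5, 1
d = r₁ − r₂: 0, 4, -1, 0, -4, 1
d²: 0, 16, 1, 0, 16, 1; Σd² = 34
ρ = 1 − 6·34/(6·35) = 1 − 204/210 = 0.029

0.029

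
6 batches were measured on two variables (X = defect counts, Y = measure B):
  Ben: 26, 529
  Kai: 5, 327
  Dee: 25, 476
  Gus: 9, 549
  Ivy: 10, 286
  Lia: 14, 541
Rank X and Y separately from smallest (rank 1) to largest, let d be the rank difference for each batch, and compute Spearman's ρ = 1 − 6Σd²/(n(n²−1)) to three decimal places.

0.143

Ranks of variable 1: 6, 1, 5, 2, 3, 4
Ranks of variable 2: 4, 2, 3, 6, 1, 5
d = r₁ − r₂: 2, -1, 2, -4, 2, -1
d²: 4, 1, 4, 16, 4, 1; Σd² = 30
ρ = 1 − 6·30/(6·35) = 1 − 180/210 = 0.143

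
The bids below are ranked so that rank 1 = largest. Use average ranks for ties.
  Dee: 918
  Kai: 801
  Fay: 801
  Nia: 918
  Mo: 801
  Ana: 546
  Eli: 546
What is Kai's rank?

Sorted (descending): 918, 918, 801, 801, 801, 546, 546
The 2 values of 918 occupy positions 1–2 → average rank (1+2)/2 = 1.5.
The 3 values of 801 occupy positions 3–5 → average rank 4.
The 2 values of 546 occupy positions 6–7 → average rank (6+7)/2 = 6.5.
Kai has value 801 → rank 4.

4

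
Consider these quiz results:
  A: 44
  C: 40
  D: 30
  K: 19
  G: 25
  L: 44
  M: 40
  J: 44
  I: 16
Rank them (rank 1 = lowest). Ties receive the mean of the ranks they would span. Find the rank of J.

8

Sorted (ascending): 16, 19, 25, 30, 40, 40, 44, 44, 44
The 2 values of 40 occupy positions 5–6 → average rank (5+6)/2 = 5.5.
The 3 values of 44 occupy positions 7–9 → average rank 8.
J has value 44 → rank 8.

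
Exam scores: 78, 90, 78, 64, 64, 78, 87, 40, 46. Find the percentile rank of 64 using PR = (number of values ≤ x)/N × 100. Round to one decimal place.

44.4

N = 9.
Strictly below 64: 2. Equal to 64: 2.
PR = 4/9 × 100 = 44.4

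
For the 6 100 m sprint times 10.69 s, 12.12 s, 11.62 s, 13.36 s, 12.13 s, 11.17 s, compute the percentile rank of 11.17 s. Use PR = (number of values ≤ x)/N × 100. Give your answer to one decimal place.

33.3

N = 6.
Strictly below 11.17: 1. Equal to 11.17: 1.
PR = 2/6 × 100 = 33.3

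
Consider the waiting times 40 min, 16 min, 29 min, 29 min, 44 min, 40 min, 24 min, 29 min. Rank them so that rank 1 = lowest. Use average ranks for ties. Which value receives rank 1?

Sorted (ascending): 16, 24, 29, 29, 29, 40, 40, 44
The 3 values of 29 occupy positions 3–5 → average rank 4.
The 2 values of 40 occupy positions 6–7 → average rank (6+7)/2 = 6.5.
Rank 1 → value 16.

16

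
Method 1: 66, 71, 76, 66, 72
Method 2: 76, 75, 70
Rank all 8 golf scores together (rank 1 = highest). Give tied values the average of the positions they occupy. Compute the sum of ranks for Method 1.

25.5

Sorted (descending): 76, 76, 75, 72, 71, 70, 66, 66
The 2 values of 76 occupy positions 1–2 → average rank (1+2)/2 = 1.5.
The 2 values of 66 occupy positions 7–8 → average rank (7+8)/2 = 7.5.
Method 1 values → pooled ranks: 66→7.5, 71→5, 76→1.5, 66→7.5, 72→4
Rank sum = 7.5 + 5 + 1.5 + 7.5 + 4 = 25.5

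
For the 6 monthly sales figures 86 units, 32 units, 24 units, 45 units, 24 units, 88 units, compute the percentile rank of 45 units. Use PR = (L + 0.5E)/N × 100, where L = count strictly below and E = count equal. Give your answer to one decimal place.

58.3

N = 6.
Strictly below 45: 3. Equal to 45: 1.
PR = (3 + 0.5·1)/6 × 100 = 58.3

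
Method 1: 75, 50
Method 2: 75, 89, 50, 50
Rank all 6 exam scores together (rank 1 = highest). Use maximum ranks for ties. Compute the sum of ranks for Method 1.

Sorted (descending): 89, 75, 75, 50, 50, 50
The 2 values of 75 occupy positions 2–3 → each gets rank 3.
The 3 values of 50 occupy positions 4–6 → each gets rank 6.
Method 1 values → pooled ranks: 75→3, 50→6
Rank sum = 3 + 6 = 9

9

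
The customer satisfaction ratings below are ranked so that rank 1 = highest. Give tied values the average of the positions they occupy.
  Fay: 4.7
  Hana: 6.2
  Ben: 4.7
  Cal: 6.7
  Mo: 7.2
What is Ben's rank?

Sorted (descending): 7.2, 6.7, 6.2, 4.7, 4.7
The 2 values of 4.7 occupy positions 4–5 → average rank (4+5)/2 = 4.5.
Ben has value 4.7 → rank 4.5.

4.5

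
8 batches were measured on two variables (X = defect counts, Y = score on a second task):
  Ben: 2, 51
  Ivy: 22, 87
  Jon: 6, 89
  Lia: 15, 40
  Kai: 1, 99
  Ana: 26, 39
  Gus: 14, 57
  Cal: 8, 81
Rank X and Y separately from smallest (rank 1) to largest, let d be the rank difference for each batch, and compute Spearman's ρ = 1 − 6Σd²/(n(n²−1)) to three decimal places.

Ranks of variable 1: 2, 7, 3, 6, 1, 8, 5, 4
Ranks of variable 2: 3, 6, 7, 2, 8, 1, 4, 5
d = r₁ − r₂: -1, 1, -4, 4, -7, 7, 1, -1
d²: 1, 1, 16, 16, 49, 49, 1, 1; Σd² = 134
ρ = 1 − 6·134/(8·63) = 1 − 804/504 = -0.595

-0.595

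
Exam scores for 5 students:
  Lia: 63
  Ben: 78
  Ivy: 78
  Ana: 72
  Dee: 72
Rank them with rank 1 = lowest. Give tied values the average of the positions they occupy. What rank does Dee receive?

2.5

Sorted (ascending): 63, 72, 72, 78, 78
The 2 values of 72 occupy positions 2–3 → average rank (2+3)/2 = 2.5.
The 2 values of 78 occupy positions 4–5 → average rank (4+5)/2 = 4.5.
Dee has value 72 → rank 2.5.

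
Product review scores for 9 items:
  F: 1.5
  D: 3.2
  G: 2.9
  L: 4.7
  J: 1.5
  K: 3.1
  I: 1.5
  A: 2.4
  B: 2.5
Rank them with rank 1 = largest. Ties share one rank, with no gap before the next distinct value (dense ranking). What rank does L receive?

Sorted (descending): 4.7, 3.2, 3.1, 2.9, 2.5, 2.4, 1.5, 1.5, 1.5
The 3 values of 1.5 share dense rank 7.
Remaining distinct values take the next consecutive integers.
L has value 4.7 → rank 1.

1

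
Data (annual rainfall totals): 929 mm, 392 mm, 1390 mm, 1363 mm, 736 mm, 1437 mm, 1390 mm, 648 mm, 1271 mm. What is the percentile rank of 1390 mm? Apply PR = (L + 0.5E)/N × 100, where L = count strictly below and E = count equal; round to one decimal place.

N = 9.
Strictly below 1390: 6. Equal to 1390: 2.
PR = (6 + 0.5·2)/9 × 100 = 77.8

77.8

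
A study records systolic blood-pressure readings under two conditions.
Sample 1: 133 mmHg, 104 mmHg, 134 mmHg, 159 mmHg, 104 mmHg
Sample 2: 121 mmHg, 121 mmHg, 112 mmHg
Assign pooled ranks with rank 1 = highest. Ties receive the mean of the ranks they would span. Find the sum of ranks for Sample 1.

21

Sorted (descending): 159, 134, 133, 121, 121, 112, 104, 104
The 2 values of 121 occupy positions 4–5 → average rank (4+5)/2 = 4.5.
The 2 values of 104 occupy positions 7–8 → average rank (7+8)/2 = 7.5.
Sample 1 values → pooled ranks: 133→3, 104→7.5, 134→2, 159→1, 104→7.5
Rank sum = 3 + 7.5 + 2 + 1 + 7.5 = 21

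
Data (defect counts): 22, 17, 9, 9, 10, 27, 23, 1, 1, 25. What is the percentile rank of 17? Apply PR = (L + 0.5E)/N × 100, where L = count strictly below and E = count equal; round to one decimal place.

55.0

N = 10.
Strictly below 17: 5. Equal to 17: 1.
PR = (5 + 0.5·1)/10 × 100 = 55.0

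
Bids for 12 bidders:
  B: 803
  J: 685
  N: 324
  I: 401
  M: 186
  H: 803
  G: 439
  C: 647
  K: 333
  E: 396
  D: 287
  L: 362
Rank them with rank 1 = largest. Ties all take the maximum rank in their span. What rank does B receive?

Sorted (descending): 803, 803, 685, 647, 439, 401, 396, 362, 333, 324, 287, 186
The 2 values of 803 occupy positions 1–2 → each gets rank 2.
B has value 803 → rank 2.

2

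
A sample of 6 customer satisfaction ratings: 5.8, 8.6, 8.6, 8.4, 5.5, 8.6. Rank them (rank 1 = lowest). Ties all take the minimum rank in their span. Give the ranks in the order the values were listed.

2, 4, 4, 3, 1, 4

Sorted (ascending): 5.5, 5.8, 8.4, 8.6, 8.6, 8.6
The 3 values of 8.6 occupy positions 4–6 → each gets rank 4.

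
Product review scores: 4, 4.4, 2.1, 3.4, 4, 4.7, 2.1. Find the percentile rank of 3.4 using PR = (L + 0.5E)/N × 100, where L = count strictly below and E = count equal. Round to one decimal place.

N = 7.
Strictly below 3.4: 2. Equal to 3.4: 1.
PR = (2 + 0.5·1)/7 × 100 = 35.7

35.7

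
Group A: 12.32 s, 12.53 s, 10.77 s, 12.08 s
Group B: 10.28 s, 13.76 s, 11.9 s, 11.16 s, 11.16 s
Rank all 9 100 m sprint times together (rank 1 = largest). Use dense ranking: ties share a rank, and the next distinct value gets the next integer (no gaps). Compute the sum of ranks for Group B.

Sorted (descending): 13.76, 12.53, 12.32, 12.08, 11.9, 11.16, 11.16, 10.77, 10.28
The 2 values of 11.16 share dense rank 6.
Remaining distinct values take the next consecutive integers.
Group B values → pooled ranks: 10.28→8, 13.76→1, 11.9→5, 11.16→6, 11.16→6
Rank sum = 8 + 1 + 5 + 6 + 6 = 26

26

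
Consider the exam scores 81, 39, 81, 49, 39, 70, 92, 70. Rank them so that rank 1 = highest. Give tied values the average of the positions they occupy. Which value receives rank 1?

Sorted (descending): 92, 81, 81, 70, 70, 49, 39, 39
The 2 values of 81 occupy positions 2–3 → average rank (2+3)/2 = 2.5.
The 2 values of 70 occupy positions 4–5 → average rank (4+5)/2 = 4.5.
The 2 values of 39 occupy positions 7–8 → average rank (7+8)/2 = 7.5.
Rank 1 → value 92.

92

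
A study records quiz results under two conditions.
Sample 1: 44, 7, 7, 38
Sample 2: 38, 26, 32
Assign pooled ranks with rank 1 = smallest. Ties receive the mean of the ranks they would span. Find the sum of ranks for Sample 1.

15.5

Sorted (ascending): 7, 7, 26, 32, 38, 38, 44
The 2 values of 7 occupy positions 1–2 → average rank (1+2)/2 = 1.5.
The 2 values of 38 occupy positions 5–6 → average rank (5+6)/2 = 5.5.
Sample 1 values → pooled ranks: 44→7, 7→1.5, 7→1.5, 38→5.5
Rank sum = 7 + 1.5 + 1.5 + 5.5 = 15.5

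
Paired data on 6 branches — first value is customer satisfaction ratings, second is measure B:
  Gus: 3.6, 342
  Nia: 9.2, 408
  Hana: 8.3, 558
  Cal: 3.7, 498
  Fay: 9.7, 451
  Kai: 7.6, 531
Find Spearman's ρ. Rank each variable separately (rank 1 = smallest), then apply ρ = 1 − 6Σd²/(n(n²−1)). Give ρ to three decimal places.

0.143

Ranks of variable 1: 1, 5, 4, 2, 6, 3
Ranks of variable 2: 1, 2, 6, 4, 3, 5
d = r₁ − r₂: 0, 3, -2, -2, 3, -2
d²: 0, 9, 4, 4, 9, 4; Σd² = 30
ρ = 1 − 6·30/(6·35) = 1 − 180/210 = 0.143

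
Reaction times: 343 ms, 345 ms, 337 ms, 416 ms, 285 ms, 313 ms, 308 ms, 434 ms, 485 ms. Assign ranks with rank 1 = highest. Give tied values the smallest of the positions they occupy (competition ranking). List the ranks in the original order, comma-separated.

Sorted (descending): 485, 434, 416, 345, 343, 337, 313, 308, 285
No ties — each value takes its position as its rank.

5, 4, 6, 3, 9, 7, 8, 2, 1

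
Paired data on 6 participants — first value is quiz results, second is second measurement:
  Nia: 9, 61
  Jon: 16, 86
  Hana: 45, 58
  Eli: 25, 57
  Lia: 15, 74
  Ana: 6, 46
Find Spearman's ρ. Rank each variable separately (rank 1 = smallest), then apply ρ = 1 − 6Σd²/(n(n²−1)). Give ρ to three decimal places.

0.143

Ranks of variable 1: 2, 4, 6, 5, 3, 1
Ranks of variable 2: 4, 6, 3, 2, 5, 1
d = r₁ − r₂: -2, -2, 3, 3, -2, 0
d²: 4, 4, 9, 9, 4, 0; Σd² = 30
ρ = 1 − 6·30/(6·35) = 1 − 180/210 = 0.143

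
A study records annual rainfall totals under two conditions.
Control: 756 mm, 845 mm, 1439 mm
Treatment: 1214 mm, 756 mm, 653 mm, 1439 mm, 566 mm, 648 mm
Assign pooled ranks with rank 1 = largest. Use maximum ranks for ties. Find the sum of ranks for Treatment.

Sorted (descending): 1439, 1439, 1214, 845, 756, 756, 653, 648, 566
The 2 values of 1439 occupy positions 1–2 → each gets rank 2.
The 2 values of 756 occupy positions 5–6 → each gets rank 6.
Treatment values → pooled ranks: 1214→3, 756→6, 653→7, 1439→2, 566→9, 648→8
Rank sum = 3 + 6 + 7 + 2 + 9 + 8 = 35

35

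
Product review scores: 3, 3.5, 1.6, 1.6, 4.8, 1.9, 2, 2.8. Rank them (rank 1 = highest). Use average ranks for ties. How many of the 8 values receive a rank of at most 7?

Sorted (descending): 4.8, 3.5, 3, 2.8, 2, 1.9, 1.6, 1.6
The 2 values of 1.6 occupy positions 7–8 → average rank (7+8)/2 = 7.5.
Ranks ≤ 7: {1, 2, 3, 4, 5, 6} → 6 values.

6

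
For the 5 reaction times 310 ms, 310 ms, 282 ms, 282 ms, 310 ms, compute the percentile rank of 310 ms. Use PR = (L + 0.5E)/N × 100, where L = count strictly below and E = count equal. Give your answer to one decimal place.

N = 5.
Strictly below 310: 2. Equal to 310: 3.
PR = (2 + 0.5·3)/5 × 100 = 70.0

70.0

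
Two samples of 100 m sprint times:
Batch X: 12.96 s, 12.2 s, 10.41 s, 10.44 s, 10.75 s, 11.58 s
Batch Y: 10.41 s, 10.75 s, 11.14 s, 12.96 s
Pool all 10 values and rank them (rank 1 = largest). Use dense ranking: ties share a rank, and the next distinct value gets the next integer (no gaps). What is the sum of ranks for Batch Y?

17

Sorted (descending): 12.96, 12.96, 12.2, 11.58, 11.14, 10.75, 10.75, 10.44, 10.41, 10.41
The 2 values of 12.96 share dense rank 1.
The 2 values of 10.75 share dense rank 5.
The 2 values of 10.41 share dense rank 7.
Remaining distinct values take the next consecutive integers.
Batch Y values → pooled ranks: 10.41→7, 10.75→5, 11.14→4, 12.96→1
Rank sum = 7 + 5 + 4 + 1 = 17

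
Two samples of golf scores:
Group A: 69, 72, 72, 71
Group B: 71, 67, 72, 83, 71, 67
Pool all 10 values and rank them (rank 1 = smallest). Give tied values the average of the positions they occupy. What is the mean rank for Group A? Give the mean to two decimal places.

6.00

Sorted (ascending): 67, 67, 69, 71, 71, 71, 72, 72, 72, 83
The 2 values of 67 occupy positions 1–2 → average rank (1+2)/2 = 1.5.
The 3 values of 71 occupy positions 4–6 → average rank 5.
The 3 values of 72 occupy positions 7–9 → average rank 8.
Group A values → pooled ranks: 69→3, 72→8, 72→8, 71→5
Mean rank = (3 + 8 + 8 + 5) / 4 = 6.00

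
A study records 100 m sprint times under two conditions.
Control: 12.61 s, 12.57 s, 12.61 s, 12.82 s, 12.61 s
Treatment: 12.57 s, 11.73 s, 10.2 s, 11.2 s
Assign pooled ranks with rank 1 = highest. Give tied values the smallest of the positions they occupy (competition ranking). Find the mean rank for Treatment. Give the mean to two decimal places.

Sorted (descending): 12.82, 12.61, 12.61, 12.61, 12.57, 12.57, 11.73, 11.2, 10.2
The 3 values of 12.61 occupy positions 2–4 → each gets rank 2.
The 2 values of 12.57 occupy positions 5–6 → each gets rank 5.
Treatment values → pooled ranks: 12.57→5, 11.73→7, 10.2→9, 11.2→8
Mean rank = (5 + 7 + 9 + 8) / 4 = 7.25

7.25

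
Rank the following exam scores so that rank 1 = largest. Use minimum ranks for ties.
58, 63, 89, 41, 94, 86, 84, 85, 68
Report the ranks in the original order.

Sorted (descending): 94, 89, 86, 85, 84, 68, 63, 58, 41
No ties — each value takes its position as its rank.

8, 7, 2, 9, 1, 3, 5, 4, 6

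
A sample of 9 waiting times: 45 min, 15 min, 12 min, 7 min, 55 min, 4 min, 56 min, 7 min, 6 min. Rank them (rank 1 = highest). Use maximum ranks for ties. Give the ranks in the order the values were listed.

3, 4, 5, 7, 2, 9, 1, 7, 8

Sorted (descending): 56, 55, 45, 15, 12, 7, 7, 6, 4
The 2 values of 7 occupy positions 6–7 → each gets rank 7.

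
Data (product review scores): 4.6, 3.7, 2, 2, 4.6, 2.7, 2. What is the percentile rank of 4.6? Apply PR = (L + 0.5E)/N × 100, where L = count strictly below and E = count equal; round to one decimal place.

N = 7.
Strictly below 4.6: 5. Equal to 4.6: 2.
PR = (5 + 0.5·2)/7 × 100 = 85.7

85.7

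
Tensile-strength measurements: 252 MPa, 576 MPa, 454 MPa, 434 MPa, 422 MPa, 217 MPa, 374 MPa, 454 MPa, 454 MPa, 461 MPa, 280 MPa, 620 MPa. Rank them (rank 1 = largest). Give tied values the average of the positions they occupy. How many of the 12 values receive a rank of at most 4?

Sorted (descending): 620, 576, 461, 454, 454, 454, 434, 422, 374, 280, 252, 217
The 3 values of 454 occupy positions 4–6 → average rank 5.
Ranks ≤ 4: {1, 2, 3} → 3 values.

3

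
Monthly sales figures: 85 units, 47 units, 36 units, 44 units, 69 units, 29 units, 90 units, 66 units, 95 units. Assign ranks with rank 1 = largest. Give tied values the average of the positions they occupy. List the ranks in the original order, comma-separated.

Sorted (descending): 95, 90, 85, 69, 66, 47, 44, 36, 29
No ties — each value takes its position as its rank.

3, 6, 8, 7, 4, 9, 2, 5, 1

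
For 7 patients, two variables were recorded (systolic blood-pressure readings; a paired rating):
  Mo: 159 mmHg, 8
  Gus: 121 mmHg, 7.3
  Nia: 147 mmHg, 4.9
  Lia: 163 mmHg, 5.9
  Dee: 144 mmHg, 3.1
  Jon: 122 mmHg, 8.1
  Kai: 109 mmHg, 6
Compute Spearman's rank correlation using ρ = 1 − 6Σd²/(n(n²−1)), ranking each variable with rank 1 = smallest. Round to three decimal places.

-0.214

Ranks of variable 1: 6, 2, 5, 7, 4, 3, 1
Ranks of variable 2: 6, 5, 2, 3, 1, 7, 4
d = r₁ − r₂: 0, -3, 3, 4, 3, -4, -3
d²: 0, 9, 9, 16, 9, 16, 9; Σd² = 68
ρ = 1 − 6·68/(7·48) = 1 − 408/336 = -0.214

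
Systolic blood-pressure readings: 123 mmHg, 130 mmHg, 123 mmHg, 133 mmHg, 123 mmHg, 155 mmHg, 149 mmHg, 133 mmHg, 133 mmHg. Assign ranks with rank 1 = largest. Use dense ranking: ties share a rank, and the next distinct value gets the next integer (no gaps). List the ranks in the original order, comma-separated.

Sorted (descending): 155, 149, 133, 133, 133, 130, 123, 123, 123
The 3 values of 133 share dense rank 3.
The 3 values of 123 share dense rank 5.
Remaining distinct values take the next consecutive integers.

5, 4, 5, 3, 5, 1, 2, 3, 3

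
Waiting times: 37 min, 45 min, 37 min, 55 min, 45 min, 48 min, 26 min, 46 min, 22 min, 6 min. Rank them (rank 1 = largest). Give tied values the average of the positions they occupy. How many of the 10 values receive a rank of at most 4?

Sorted (descending): 55, 48, 46, 45, 45, 37, 37, 26, 22, 6
The 2 values of 45 occupy positions 4–5 → average rank (4+5)/2 = 4.5.
The 2 values of 37 occupy positions 6–7 → average rank (6+7)/2 = 6.5.
Ranks ≤ 4: {1, 2, 3} → 3 values.

3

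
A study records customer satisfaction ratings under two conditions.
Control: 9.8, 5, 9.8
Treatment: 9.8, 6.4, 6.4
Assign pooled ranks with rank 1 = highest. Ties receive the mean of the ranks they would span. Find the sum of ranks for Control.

10

Sorted (descending): 9.8, 9.8, 9.8, 6.4, 6.4, 5
The 3 values of 9.8 occupy positions 1–3 → average rank 2.
The 2 values of 6.4 occupy positions 4–5 → average rank (4+5)/2 = 4.5.
Control values → pooled ranks: 9.8→2, 5→6, 9.8→2
Rank sum = 2 + 6 + 2 = 10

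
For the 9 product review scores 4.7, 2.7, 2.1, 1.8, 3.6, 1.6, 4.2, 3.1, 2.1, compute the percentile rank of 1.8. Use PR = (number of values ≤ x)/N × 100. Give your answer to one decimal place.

N = 9.
Strictly below 1.8: 1. Equal to 1.8: 1.
PR = 2/9 × 100 = 22.2

22.2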